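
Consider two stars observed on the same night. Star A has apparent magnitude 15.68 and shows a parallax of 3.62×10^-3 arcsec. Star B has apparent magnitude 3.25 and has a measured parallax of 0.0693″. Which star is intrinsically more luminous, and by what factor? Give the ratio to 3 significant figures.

Star B is more luminous, by a factor of 256.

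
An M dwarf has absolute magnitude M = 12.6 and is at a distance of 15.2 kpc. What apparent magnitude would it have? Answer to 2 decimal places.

d = 15.2 kpc = 15200 pc
m = M + 5 log₁₀ d − 5 = 12.6 + 5·4.1818 − 5 = 28.509

m ≈ 28.51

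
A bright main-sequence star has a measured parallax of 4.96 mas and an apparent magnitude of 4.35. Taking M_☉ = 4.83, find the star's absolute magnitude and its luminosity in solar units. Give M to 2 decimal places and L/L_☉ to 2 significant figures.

d = 1/p = 1000/4.96 mas = 201.6 pc
M = m − 5 log₁₀ d + 5 = 4.35 − 5·2.3045 + 5 = -2.173
M − M_☉ = -2.173 − 4.83 = -7.003
L/L_☉ = 10^(−0.4 × -7.003) = 632.5

M ≈ -2.17; L/L_☉ ≈ 630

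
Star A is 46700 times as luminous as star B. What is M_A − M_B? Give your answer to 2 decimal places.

M_A − M_B ≈ -11.67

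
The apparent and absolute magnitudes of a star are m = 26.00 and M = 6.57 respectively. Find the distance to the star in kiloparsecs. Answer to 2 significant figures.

Distance modulus: m − M = 26.00 − (6.57) = 19.430
m − M = 5 log₁₀ d − 5
log₁₀ d = (m − M)/5 + 1 = 4.8860
d = 10^4.8860 = 76910 pc
= 76.91 kpc

d ≈ 77 kpc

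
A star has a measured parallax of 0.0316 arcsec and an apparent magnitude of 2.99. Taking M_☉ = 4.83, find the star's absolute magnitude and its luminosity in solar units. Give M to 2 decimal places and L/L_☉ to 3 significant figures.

M ≈ 0.49; L/L_☉ ≈ 54.5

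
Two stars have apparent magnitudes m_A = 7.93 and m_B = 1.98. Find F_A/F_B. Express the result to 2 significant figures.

Δm = 7.93 − (1.98) = 5.95
Flux ratio = 10^(−0.4 Δm) = 10^(−0.4 × 5.95) = 10^-2.380 = 4.169×10^-3

F_A/F_B ≈ 4.2×10^-3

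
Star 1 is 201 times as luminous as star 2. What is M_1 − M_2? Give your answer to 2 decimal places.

M_1 − M_2 ≈ -5.76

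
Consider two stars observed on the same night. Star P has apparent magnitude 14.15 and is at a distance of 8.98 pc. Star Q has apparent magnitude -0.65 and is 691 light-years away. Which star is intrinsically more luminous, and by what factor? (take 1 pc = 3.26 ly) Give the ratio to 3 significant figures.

Star Q is more luminous, by a factor of 4.63×10^8.

Star P: M = m − 5 log₁₀ d + 5 = 14.15 − 5·0.9533 + 5 = 14.384
Star Q: d = 691 ly / 3.26 = 212.0 pc
Star Q: M = m − 5 log₁₀ d + 5 = -0.65 − 5·2.3263 + 5 = -7.281
ΔM = M_P − M_Q = 14.384 − (-7.281) = 21.665; smaller M is more luminous → Star Q.
L ratio = 10^(0.4 |ΔM|) = 10^8.666 = 4.634×10^8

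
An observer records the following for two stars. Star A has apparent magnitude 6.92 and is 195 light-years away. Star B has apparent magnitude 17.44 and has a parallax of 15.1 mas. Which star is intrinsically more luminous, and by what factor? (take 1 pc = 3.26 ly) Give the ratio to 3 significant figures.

Star A is more luminous, by a factor of 13200.

Star A: d = 195 ly / 3.26 = 59.82 pc
Star A: M = m − 5 log₁₀ d + 5 = 6.92 − 5·1.7768 + 5 = 3.036
Star B: p = 15.1 mas = 0.0151″ → d = 1/p = 66.23 pc
Star B: M = m − 5 log₁₀ d + 5 = 17.44 − 5·1.8210 + 5 = 13.335
ΔM = M_A − M_B = 3.036 − (13.335) = -10.299; smaller M is more luminous → Star A.
L ratio = 10^(0.4 |ΔM|) = 10^4.120 = 13170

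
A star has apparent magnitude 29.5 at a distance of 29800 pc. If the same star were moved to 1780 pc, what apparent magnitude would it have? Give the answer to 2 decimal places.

m ≈ 23.38

Flux ∝ 1/d², so Δm = 5 log₁₀(d₂/d₁) = 5 log₁₀(1780/29800) = -6.119
m₂ = m₁ + Δm = 29.5 + (-6.119) = 23.381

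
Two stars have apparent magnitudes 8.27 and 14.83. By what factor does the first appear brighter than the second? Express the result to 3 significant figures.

Magnitude difference = -6.56
Flux ratio = 10^(−0.4 Δm) = 10^(−0.4 × -6.56) = 10^2.624 = 420.7

421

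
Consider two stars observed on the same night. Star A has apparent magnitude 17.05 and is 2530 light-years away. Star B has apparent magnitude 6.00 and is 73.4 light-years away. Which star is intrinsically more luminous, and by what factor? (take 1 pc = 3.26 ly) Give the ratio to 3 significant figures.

Star A: d = 2530 ly / 3.26 = 776.1 pc
Star A: M = m − 5 log₁₀ d + 5 = 17.05 − 5·2.8899 + 5 = 7.600
Star B: d = 73.4 ly / 3.26 = 22.52 pc
Star B: M = m − 5 log₁₀ d + 5 = 6.00 − 5·1.3525 + 5 = 4.238
ΔM = M_A − M_B = 7.600 − (4.238) = 3.363; smaller M is more luminous → Star B.
L ratio = 10^(0.4 |ΔM|) = 10^1.345 = 22.14

Star B is more luminous, by a factor of 22.1.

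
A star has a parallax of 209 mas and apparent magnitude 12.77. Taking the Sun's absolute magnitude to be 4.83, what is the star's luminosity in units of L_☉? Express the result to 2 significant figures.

L/L_☉ ≈ 1.5×10^-4

d = 1/p = 1000/209 mas = 4.785 pc
M = m − 5 log₁₀ d + 5 = 12.77 − 5·0.6799 + 5 = 14.371
M − M_☉ = 14.371 − 4.83 = 9.541
L/L_☉ = 10^(−0.4 × 9.541) = 1.527×10^-4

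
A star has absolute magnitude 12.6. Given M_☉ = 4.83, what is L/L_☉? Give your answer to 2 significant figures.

M − M_☉ = 12.6 − 4.83 = 7.770
L/L_☉ = 10^(−0.4 (M − M_☉)) = 10^-3.108 = 7.798×10^-4

L/L_☉ ≈ 7.8×10^-4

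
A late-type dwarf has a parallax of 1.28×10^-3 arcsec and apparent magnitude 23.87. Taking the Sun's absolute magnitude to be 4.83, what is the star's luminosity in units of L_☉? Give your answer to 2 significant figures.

L/L_☉ ≈ 1.5×10^-4

d = 1/p = 1/1.28×10^-3″ = 781.2 pc
M = m − 5 log₁₀ d + 5 = 23.87 − 5·2.8928 + 5 = 14.406
M − M_☉ = 14.406 − 4.83 = 9.576
L/L_☉ = 10^(−0.4 × 9.576) = 1.478×10^-4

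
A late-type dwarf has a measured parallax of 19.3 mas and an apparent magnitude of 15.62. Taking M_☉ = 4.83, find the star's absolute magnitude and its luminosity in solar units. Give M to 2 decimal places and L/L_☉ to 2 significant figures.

M ≈ 12.05; L/L_☉ ≈ 1.3×10^-3

d = 1/p = 1000/19.3 mas = 51.81 pc
M = m − 5 log₁₀ d + 5 = 15.62 − 5·1.7144 + 5 = 12.048
M − M_☉ = 12.048 − 4.83 = 7.218
L/L_☉ = 10^(−0.4 × 7.218) = 1.297×10^-3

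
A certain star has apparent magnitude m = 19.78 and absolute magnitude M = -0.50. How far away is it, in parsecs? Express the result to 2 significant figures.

d ≈ 110000 pc

Distance modulus: m − M = 19.78 − (-0.50) = 20.280
m − M = 5 log₁₀ d − 5
log₁₀ d = (m − M)/5 + 1 = 5.0560
d = 10^5.0560 = 113800 pc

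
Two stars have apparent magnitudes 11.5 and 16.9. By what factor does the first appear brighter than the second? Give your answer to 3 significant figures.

145

Magnitude difference = -5.4
Flux ratio = 10^(−0.4 Δm) = 10^(−0.4 × -5.4) = 10^2.160 = 144.5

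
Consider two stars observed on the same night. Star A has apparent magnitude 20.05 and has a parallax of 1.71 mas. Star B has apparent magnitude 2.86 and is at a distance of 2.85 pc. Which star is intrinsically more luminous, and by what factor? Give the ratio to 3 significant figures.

Star A: p = 1.71 mas = 1.71×10^-3″ → d = 1/p = 584.8 pc
Star A: M = m − 5 log₁₀ d + 5 = 20.05 − 5·2.7670 + 5 = 11.215
Star B: M = m − 5 log₁₀ d + 5 = 2.86 − 5·0.4548 + 5 = 5.586
ΔM = M_A − M_B = 11.215 − (5.586) = 5.629; smaller M is more luminous → Star B.
L ratio = 10^(0.4 |ΔM|) = 10^2.252 = 178.5

Star B is more luminous, by a factor of 179.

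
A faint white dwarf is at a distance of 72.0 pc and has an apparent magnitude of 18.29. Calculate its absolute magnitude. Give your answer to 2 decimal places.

M ≈ 14.00

5 log₁₀(d/10 pc) = 5 log₁₀(72.00) − 5 = 4.287
M = m − 5 log₁₀(d/10) = 18.29 − 4.287 = 14.003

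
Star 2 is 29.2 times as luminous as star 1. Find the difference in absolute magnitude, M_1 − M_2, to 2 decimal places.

M_1 − M_2 ≈ 3.66

Pogson: ΔM = −2.5 log₁₀(ratio) = −2.5 log₁₀(29.2) = −2.5 × 1.4654 = -3.663
Star 2 is brighter so has the smaller magnitude: M_1 − M_2 is positive.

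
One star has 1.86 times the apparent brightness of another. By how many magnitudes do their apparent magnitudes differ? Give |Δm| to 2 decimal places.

|Δm| ≈ 0.67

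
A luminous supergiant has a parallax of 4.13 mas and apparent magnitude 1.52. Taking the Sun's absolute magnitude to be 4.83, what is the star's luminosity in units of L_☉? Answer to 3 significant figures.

L/L_☉ ≈ 12400

d = 1/p = 1000/4.13 mas = 242.1 pc
M = m − 5 log₁₀ d + 5 = 1.52 − 5·2.3840 + 5 = -5.400
M − M_☉ = -5.400 − 4.83 = -10.230
L/L_☉ = 10^(−0.4 × -10.230) = 12360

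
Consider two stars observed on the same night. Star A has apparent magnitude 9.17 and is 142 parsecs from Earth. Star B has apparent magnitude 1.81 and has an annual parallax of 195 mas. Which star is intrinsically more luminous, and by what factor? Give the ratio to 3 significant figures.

Star A: M = m − 5 log₁₀ d + 5 = 9.17 − 5·2.1523 + 5 = 3.409
Star B: p = 195 mas = 0.195″ → d = 1/p = 5.128 pc
Star B: M = m − 5 log₁₀ d + 5 = 1.81 − 5·0.7100 + 5 = 3.260
ΔM = M_A − M_B = 3.409 − (3.260) = 0.148; smaller M is more luminous → Star B.
L ratio = 10^(0.4 |ΔM|) = 10^0.059 = 1.146

Star B is more luminous, by a factor of 1.15.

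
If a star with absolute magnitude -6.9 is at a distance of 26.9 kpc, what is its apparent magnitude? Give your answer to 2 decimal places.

m ≈ 10.25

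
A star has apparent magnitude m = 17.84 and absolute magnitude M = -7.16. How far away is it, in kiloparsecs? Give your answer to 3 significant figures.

d ≈ 1000 kpc

Distance modulus: m − M = 17.84 − (-7.16) = 25.000
m − M = 5 log₁₀ d − 5
log₁₀ d = (m − M)/5 + 1 = 6.0000
d = 10^6.0000 = 1.000×10^6 pc
= 1000 kpc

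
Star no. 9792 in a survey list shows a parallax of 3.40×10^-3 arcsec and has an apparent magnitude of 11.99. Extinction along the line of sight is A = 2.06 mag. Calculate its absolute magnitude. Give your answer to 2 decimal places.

M ≈ 2.59

d = 1/p = 1/3.40×10^-3″ = 294.1 pc
5 log₁₀(d/10 pc) = 5 log₁₀(294.1) − 5 = 7.343
M = m − 5 log₁₀(d/10) − A = 11.99 − 7.343 − 2.06 = 2.587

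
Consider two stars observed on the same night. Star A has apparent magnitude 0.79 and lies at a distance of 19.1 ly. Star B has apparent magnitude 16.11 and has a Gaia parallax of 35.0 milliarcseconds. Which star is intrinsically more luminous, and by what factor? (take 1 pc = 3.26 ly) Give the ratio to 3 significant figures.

Star A is more luminous, by a factor of 56500.

Star A: d = 19.1 ly / 3.26 = 5.859 pc
Star A: M = m − 5 log₁₀ d + 5 = 0.79 − 5·0.7678 + 5 = 1.951
Star B: p = 35.0 mas = 0.0350″ → d = 1/p = 28.57 pc
Star B: M = m − 5 log₁₀ d + 5 = 16.11 − 5·1.4559 + 5 = 13.830
ΔM = M_A − M_B = 1.951 − (13.830) = -11.879; smaller M is more luminous → Star A.
L ratio = 10^(0.4 |ΔM|) = 10^4.752 = 56460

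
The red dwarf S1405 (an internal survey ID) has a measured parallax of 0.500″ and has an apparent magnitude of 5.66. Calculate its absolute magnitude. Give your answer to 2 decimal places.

d = 1/p = 1/0.500″ = 2.000 pc
5 log₁₀(d/10 pc) = 5 log₁₀(2.000) − 5 = -3.495
M = m − 5 log₁₀(d/10) = 5.66 + 3.495 = 9.155

M ≈ 9.15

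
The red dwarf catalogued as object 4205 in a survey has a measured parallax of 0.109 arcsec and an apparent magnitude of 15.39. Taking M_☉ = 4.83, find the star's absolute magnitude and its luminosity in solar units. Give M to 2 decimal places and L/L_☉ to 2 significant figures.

M ≈ 15.58; L/L_☉ ≈ 5.0×10^-5

d = 1/p = 1/0.109″ = 9.174 pc
M = m − 5 log₁₀ d + 5 = 15.39 − 5·0.9626 + 5 = 15.577
M − M_☉ = 15.577 − 4.83 = 10.747
L/L_☉ = 10^(−0.4 × 10.747) = 5.025×10^-5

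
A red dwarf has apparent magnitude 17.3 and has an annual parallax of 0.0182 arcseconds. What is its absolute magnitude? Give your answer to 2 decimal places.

M ≈ 13.60

d = 1/p = 1/0.0182″ = 54.95 pc
5 log₁₀(d/10 pc) = 5 log₁₀(54.95) − 5 = 3.700
M = m − 5 log₁₀(d/10) = 17.3 − 3.700 = 13.600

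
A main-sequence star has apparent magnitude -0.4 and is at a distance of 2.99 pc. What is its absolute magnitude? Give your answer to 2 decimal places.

5 log₁₀(d/10 pc) = 5 log₁₀(2.990) − 5 = -2.622
M = m − 5 log₁₀(d/10) = -0.4 + 2.622 = 2.222

M ≈ 2.22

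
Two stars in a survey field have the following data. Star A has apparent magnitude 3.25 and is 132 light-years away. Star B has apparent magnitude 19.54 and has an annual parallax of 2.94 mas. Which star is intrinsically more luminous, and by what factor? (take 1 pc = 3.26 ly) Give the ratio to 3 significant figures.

Star A is more luminous, by a factor of 46500.

Star A: d = 132 ly / 3.26 = 40.49 pc
Star A: M = m − 5 log₁₀ d + 5 = 3.25 − 5·1.6074 + 5 = 0.213
Star B: p = 2.94 mas = 2.94×10^-3″ → d = 1/p = 340.1 pc
Star B: M = m − 5 log₁₀ d + 5 = 19.54 − 5·2.5317 + 5 = 11.882
ΔM = M_A − M_B = 0.213 − (11.882) = -11.669; smaller M is more luminous → Star A.
L ratio = 10^(0.4 |ΔM|) = 10^4.667 = 46500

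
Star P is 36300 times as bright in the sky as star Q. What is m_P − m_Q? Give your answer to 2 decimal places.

m_P − m_Q ≈ -11.40

Pogson: Δm = −2.5 log₁₀(ratio) = −2.5 log₁₀(36300) = −2.5 × 4.5599 = -11.400
Star P is brighter, so it has the smaller magnitude: the difference is negative.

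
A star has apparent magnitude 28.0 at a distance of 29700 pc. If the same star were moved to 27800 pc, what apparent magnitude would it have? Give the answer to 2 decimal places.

Flux ∝ 1/d², so Δm = 5 log₁₀(d₂/d₁) = 5 log₁₀(27800/29700) = -0.144
m₂ = m₁ + Δm = 28.0 + (-0.144) = 27.856

m ≈ 27.86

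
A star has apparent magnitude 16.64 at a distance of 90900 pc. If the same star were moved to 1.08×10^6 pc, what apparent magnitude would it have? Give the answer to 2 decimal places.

Flux ∝ 1/d², so Δm = 5 log₁₀(d₂/d₁) = 5 log₁₀(1.08×10^6/90900) = 5.374
m₂ = m₁ + Δm = 16.64 + (5.374) = 22.014

m ≈ 22.01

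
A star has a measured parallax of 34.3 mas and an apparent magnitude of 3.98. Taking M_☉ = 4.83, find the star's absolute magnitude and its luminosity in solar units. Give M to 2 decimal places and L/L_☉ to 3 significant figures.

d = 1/p = 1000/34.3 mas = 29.15 pc
M = m − 5 log₁₀ d + 5 = 3.98 − 5·1.4647 + 5 = 1.656
M − M_☉ = 1.656 − 4.83 = -3.174
L/L_☉ = 10^(−0.4 × -3.174) = 18.60

M ≈ 1.66; L/L_☉ ≈ 18.6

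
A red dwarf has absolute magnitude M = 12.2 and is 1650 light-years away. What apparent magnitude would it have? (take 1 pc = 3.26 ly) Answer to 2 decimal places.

m ≈ 20.72

d = 1650 ly / 3.26 = 506.1 pc
m = M + 5 log₁₀ d − 5 = 12.2 + 5·2.7043 − 5 = 20.721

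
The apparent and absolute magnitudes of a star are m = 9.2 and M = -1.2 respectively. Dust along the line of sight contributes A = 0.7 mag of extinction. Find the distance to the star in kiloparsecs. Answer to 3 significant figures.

m − M = 5 log₁₀(d/10 pc) + A  ⇒  9.2 − (-1.2) − 0.7 = 5 log₁₀(d/10)
9.700 = 5 log₁₀(d/10)
log₁₀ d = (m − M − A)/5 + 1 = 2.9400
d = 10^2.9400 = 871.0 pc
= 0.8710 kpc

d ≈ 0.871 kpc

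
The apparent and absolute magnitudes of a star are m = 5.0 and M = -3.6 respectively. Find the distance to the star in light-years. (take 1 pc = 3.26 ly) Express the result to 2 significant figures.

Distance modulus: m − M = 5.0 − (-3.6) = 8.600
m − M = 5 log₁₀ d − 5
log₁₀ d = (m − M)/5 + 1 = 2.7200
d = 10^2.7200 = 524.8 pc
= 1711 ly

d ≈ 1700 ly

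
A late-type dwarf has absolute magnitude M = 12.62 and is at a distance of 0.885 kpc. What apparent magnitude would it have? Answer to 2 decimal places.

d = 0.885 kpc = 885.0 pc
m = M + 5 log₁₀ d − 5 = 12.62 + 5·2.9469 − 5 = 22.355

m ≈ 22.35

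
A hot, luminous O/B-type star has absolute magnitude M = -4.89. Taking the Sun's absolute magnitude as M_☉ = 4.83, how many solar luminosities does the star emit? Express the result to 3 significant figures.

M − M_☉ = -4.89 − 4.83 = -9.720
L/L_☉ = 10^(−0.4 (M − M_☉)) = 10^3.888 = 7727

L/L_☉ ≈ 7730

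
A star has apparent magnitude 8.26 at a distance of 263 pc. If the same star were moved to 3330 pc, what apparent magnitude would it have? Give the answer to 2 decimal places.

m ≈ 13.77

Flux ∝ 1/d², so Δm = 5 log₁₀(d₂/d₁) = 5 log₁₀(3330/263) = 5.512
m₂ = m₁ + Δm = 8.26 + (5.512) = 13.772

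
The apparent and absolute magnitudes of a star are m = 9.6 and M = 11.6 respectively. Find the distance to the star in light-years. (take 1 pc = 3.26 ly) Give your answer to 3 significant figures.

d ≈ 13.0 ly

μ = m − M = -2.000
m − M = 5 log₁₀ d − 5
log₁₀ d = (m − M)/5 + 1 = 0.6000
d = 10^0.6000 = 3.981 pc
= 12.98 ly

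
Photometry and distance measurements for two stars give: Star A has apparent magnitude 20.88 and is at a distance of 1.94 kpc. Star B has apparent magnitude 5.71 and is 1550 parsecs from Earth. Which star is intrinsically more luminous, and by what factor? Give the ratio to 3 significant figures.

Star A: d = 1.94 kpc = 1940 pc
Star A: M = m − 5 log₁₀ d + 5 = 20.88 − 5·3.2878 + 5 = 9.441
Star B: M = m − 5 log₁₀ d + 5 = 5.71 − 5·3.1903 + 5 = -5.242
ΔM = M_A − M_B = 9.441 − (-5.242) = 14.683; smaller M is more luminous → Star B.
L ratio = 10^(0.4 |ΔM|) = 10^5.873 = 746600

Star B is more luminous, by a factor of 747000.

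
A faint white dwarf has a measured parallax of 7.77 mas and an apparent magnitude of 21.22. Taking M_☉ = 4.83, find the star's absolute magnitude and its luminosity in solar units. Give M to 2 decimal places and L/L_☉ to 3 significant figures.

d = 1/p = 1000/7.77 mas = 128.7 pc
M = m − 5 log₁₀ d + 5 = 21.22 − 5·2.1096 + 5 = 15.672
M − M_☉ = 15.672 − 4.83 = 10.842
L/L_☉ = 10^(−0.4 × 10.842) = 4.604×10^-5

M ≈ 15.67; L/L_☉ ≈ 4.60×10^-5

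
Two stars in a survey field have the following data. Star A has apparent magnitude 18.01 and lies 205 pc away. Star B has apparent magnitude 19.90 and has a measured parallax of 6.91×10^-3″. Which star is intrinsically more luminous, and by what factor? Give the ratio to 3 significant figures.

Star A: M = m − 5 log₁₀ d + 5 = 18.01 − 5·2.3118 + 5 = 11.451
Star B: d = 1/p = 1/6.91×10^-3″ = 144.7 pc
Star B: M = m − 5 log₁₀ d + 5 = 19.90 − 5·2.1605 + 5 = 14.097
ΔM = M_A − M_B = 11.451 − (14.097) = -2.646; smaller M is more luminous → Star A.
L ratio = 10^(0.4 |ΔM|) = 10^1.058 = 11.44

Star A is more luminous, by a factor of 11.4.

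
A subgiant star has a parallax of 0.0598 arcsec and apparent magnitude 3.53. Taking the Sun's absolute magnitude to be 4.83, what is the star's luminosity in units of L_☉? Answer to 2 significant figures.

L/L_☉ ≈ 9.3

d = 1/p = 1/0.0598″ = 16.72 pc
M = m − 5 log₁₀ d + 5 = 3.53 − 5·1.2233 + 5 = 2.414
M − M_☉ = 2.414 − 4.83 = -2.416
L/L_☉ = 10^(−0.4 × -2.416) = 9.260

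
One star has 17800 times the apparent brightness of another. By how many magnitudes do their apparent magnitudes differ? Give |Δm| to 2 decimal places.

Pogson: Δm = −2.5 log₁₀(ratio) = −2.5 log₁₀(17800) = −2.5 × 4.2504 = -10.626

|Δm| ≈ 10.63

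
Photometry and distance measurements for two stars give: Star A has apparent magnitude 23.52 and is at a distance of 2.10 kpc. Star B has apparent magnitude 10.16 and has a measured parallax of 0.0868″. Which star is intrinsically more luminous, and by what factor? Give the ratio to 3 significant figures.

Star B is more luminous, by a factor of 6.65.

Star A: d = 2.10 kpc = 2100 pc
Star A: M = m − 5 log₁₀ d + 5 = 23.52 − 5·3.3222 + 5 = 11.909
Star B: d = 1/p = 1/0.0868″ = 11.52 pc
Star B: M = m − 5 log₁₀ d + 5 = 10.16 − 5·1.0615 + 5 = 9.853
ΔM = M_A − M_B = 11.909 − (9.853) = 2.056; smaller M is more luminous → Star B.
L ratio = 10^(0.4 |ΔM|) = 10^0.823 = 6.645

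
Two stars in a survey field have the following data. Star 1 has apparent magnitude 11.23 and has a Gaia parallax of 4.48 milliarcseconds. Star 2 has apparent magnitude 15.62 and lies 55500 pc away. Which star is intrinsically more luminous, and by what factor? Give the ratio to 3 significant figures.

Star 2 is more luminous, by a factor of 1080.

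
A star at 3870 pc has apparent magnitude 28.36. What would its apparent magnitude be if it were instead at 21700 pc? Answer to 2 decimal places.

m ≈ 32.10

Flux ∝ 1/d², so Δm = 5 log₁₀(d₂/d₁) = 5 log₁₀(21700/3870) = 3.744
m₂ = m₁ + Δm = 28.36 + (3.744) = 32.104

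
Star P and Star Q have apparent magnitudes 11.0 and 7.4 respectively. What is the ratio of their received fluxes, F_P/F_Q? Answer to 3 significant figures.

F_P/F_Q ≈ 0.0363

Δm = 11.0 − (7.4) = 3.6
Flux ratio = 10^(−0.4 Δm) = 10^(−0.4 × 3.6) = 10^-1.440 = 0.03631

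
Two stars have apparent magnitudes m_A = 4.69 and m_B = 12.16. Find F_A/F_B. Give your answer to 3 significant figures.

Δm = 4.69 − (12.16) = -7.47
Flux ratio = 10^(−0.4 Δm) = 10^(−0.4 × -7.47) = 10^2.988 = 972.7

F_A/F_B ≈ 973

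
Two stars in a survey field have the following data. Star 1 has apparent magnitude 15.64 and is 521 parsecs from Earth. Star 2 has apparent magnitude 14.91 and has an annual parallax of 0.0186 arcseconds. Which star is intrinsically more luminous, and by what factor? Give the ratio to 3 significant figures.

Star 1 is more luminous, by a factor of 47.9.

Star 1: M = m − 5 log₁₀ d + 5 = 15.64 − 5·2.7168 + 5 = 7.056
Star 2: d = 1/p = 1/0.0186″ = 53.76 pc
Star 2: M = m − 5 log₁₀ d + 5 = 14.91 − 5·1.7305 + 5 = 11.258
ΔM = M_1 − M_2 = 7.056 − (11.258) = -4.202; smaller M is more luminous → Star 1.
L ratio = 10^(0.4 |ΔM|) = 10^1.681 = 47.94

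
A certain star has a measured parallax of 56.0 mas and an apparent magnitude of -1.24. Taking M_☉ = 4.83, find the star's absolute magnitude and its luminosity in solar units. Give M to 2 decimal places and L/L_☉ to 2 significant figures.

M ≈ -2.50; L/L_☉ ≈ 850

d = 1/p = 1000/56.0 mas = 17.86 pc
M = m − 5 log₁₀ d + 5 = -1.24 − 5·1.2518 + 5 = -2.499
M − M_☉ = -2.499 − 4.83 = -7.329
L/L_☉ = 10^(−0.4 × -7.329) = 854.3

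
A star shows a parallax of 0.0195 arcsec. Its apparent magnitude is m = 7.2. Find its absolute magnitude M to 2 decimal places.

M ≈ 3.65

d = 1/p = 1/0.0195″ = 51.28 pc
5 log₁₀(d/10 pc) = 5 log₁₀(51.28) − 5 = 3.550
M = m − 5 log₁₀(d/10) = 7.2 − 3.550 = 3.650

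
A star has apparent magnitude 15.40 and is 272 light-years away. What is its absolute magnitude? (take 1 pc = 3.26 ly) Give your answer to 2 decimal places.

d = 272 ly / 3.26 = 83.44 pc
5 log₁₀(d/10 pc) = 5 log₁₀(83.44) − 5 = 4.607
M = m − 5 log₁₀(d/10) = 15.40 − 4.607 = 10.793

M ≈ 10.79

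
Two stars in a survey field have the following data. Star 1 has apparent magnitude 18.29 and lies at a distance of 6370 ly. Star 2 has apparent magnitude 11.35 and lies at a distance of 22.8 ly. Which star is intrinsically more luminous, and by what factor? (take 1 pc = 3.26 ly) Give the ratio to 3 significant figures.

Star 1 is more luminous, by a factor of 131.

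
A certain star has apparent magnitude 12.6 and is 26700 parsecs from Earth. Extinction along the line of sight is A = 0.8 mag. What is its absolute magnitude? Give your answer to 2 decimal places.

5 log₁₀(d/10 pc) = 5 log₁₀(26700) − 5 = 17.133
M = m − 5 log₁₀(d/10) − A = 12.6 − 17.133 − 0.8 = -5.333

M ≈ -5.33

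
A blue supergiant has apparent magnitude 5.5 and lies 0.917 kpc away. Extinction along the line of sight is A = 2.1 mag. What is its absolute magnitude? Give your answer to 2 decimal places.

M ≈ -6.41

d = 0.917 kpc = 917.0 pc
5 log₁₀(d/10 pc) = 5 log₁₀(917.0) − 5 = 9.812
M = m − 5 log₁₀(d/10) − A = 5.5 − 9.812 − 2.1 = -6.412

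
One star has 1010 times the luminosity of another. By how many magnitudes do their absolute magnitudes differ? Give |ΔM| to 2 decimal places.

Pogson: ΔM = −2.5 log₁₀(ratio) = −2.5 log₁₀(1010) = −2.5 × 3.0043 = -7.511

|ΔM| ≈ 7.51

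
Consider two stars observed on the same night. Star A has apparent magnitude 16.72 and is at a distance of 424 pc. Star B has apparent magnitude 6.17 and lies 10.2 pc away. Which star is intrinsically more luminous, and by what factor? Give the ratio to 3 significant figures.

Star A: M = m − 5 log₁₀ d + 5 = 16.72 − 5·2.6274 + 5 = 8.583
Star B: M = m − 5 log₁₀ d + 5 = 6.17 − 5·1.0086 + 5 = 6.127
ΔM = M_A − M_B = 8.583 − (6.127) = 2.456; smaller M is more luminous → Star B.
L ratio = 10^(0.4 |ΔM|) = 10^0.982 = 9.604

Star B is more luminous, by a factor of 9.60.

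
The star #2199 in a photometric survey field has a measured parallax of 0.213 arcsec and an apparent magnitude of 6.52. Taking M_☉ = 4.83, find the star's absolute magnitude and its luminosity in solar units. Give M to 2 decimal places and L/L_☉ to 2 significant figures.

M ≈ 8.16; L/L_☉ ≈ 0.046

d = 1/p = 1/0.213″ = 4.695 pc
M = m − 5 log₁₀ d + 5 = 6.52 − 5·0.6716 + 5 = 8.162
M − M_☉ = 8.162 − 4.83 = 3.332
L/L_☉ = 10^(−0.4 × 3.332) = 0.04648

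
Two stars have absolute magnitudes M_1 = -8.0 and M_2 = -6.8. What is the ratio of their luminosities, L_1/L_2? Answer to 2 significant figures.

L_1/L_2 ≈ 3.0

ΔM = M_1 − M_2 = -1.2
L_1/L_2 = 10^(−0.4 ΔM) = 10^0.480 = 3.020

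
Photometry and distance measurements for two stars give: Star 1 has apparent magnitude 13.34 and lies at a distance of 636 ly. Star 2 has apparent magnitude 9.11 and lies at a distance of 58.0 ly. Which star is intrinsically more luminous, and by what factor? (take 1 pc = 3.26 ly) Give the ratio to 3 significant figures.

Star 1: d = 636 ly / 3.26 = 195.1 pc
Star 1: M = m − 5 log₁₀ d + 5 = 13.34 − 5·2.2902 + 5 = 6.889
Star 2: d = 58.0 ly / 3.26 = 17.79 pc
Star 2: M = m − 5 log₁₀ d + 5 = 9.11 − 5·1.2502 + 5 = 7.859
ΔM = M_1 − M_2 = 6.889 − (7.859) = -0.970; smaller M is more luminous → Star 1.
L ratio = 10^(0.4 |ΔM|) = 10^0.388 = 2.444

Star 1 is more luminous, by a factor of 2.44.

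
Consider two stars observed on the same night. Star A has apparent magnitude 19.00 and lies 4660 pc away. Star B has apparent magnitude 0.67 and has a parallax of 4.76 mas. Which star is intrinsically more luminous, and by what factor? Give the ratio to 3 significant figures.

Star B is more luminous, by a factor of 43700.

Star A: M = m − 5 log₁₀ d + 5 = 19.00 − 5·3.6684 + 5 = 5.658
Star B: p = 4.76 mas = 4.76×10^-3″ → d = 1/p = 210.1 pc
Star B: M = m − 5 log₁₀ d + 5 = 0.67 − 5·2.3224 + 5 = -5.942
ΔM = M_A − M_B = 5.658 − (-5.942) = 11.600; smaller M is more luminous → Star B.
L ratio = 10^(0.4 |ΔM|) = 10^4.640 = 43650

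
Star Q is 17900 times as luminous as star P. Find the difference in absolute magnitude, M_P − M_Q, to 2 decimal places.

Pogson: ΔM = −2.5 log₁₀(ratio) = −2.5 log₁₀(17900) = −2.5 × 4.2529 = -10.632
Star Q is brighter so has the smaller magnitude: M_P − M_Q is positive.

M_P − M_Q ≈ 10.63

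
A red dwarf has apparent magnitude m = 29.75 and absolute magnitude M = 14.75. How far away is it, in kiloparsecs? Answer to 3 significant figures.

d ≈ 10.0 kpc

μ = m − M = 15.000
m − M = 5 log₁₀ d − 5
log₁₀ d = (m − M)/5 + 1 = 4.0000
d = 10^4.0000 = 10000 pc
= 10.00 kpc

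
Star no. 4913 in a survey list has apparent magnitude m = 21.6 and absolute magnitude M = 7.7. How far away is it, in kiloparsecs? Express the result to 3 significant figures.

d ≈ 6.03 kpc

μ = m − M = 13.900
m − M = 5 log₁₀ d − 5
log₁₀ d = (m − M)/5 + 1 = 3.7800
d = 10^3.7800 = 6026 pc
= 6.026 kpc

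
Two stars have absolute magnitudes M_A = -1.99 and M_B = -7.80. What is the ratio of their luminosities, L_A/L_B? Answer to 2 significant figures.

ΔM = M_A − M_B = 5.81
L_A/L_B = 10^(−0.4 ΔM) = 10^-2.324 = 4.742×10^-3

L_A/L_B ≈ 4.7×10^-3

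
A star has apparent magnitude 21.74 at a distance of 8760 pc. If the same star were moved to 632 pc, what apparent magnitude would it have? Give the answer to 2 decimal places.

m ≈ 16.03

Flux ∝ 1/d², so Δm = 5 log₁₀(d₂/d₁) = 5 log₁₀(632/8760) = -5.709
m₂ = m₁ + Δm = 21.74 + (-5.709) = 16.031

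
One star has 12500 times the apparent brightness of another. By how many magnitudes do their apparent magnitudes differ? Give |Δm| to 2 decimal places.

|Δm| ≈ 10.24

Pogson: Δm = −2.5 log₁₀(ratio) = −2.5 log₁₀(12500) = −2.5 × 4.0969 = -10.242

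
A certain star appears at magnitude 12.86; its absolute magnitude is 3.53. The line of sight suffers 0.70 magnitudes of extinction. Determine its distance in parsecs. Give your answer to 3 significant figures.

d ≈ 532 pc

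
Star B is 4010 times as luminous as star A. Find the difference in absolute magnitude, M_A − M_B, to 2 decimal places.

M_A − M_B ≈ 9.01

Pogson: ΔM = −2.5 log₁₀(ratio) = −2.5 log₁₀(4010) = −2.5 × 3.6031 = -9.008
Star B is brighter so has the smaller magnitude: M_A − M_B is positive.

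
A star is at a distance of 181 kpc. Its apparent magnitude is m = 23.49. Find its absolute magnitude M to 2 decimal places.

d = 181 kpc = 181000 pc
5 log₁₀(d/10 pc) = 5 log₁₀(181000) − 5 = 21.288
M = m − 5 log₁₀(d/10) = 23.49 − 21.288 = 2.202

M ≈ 2.20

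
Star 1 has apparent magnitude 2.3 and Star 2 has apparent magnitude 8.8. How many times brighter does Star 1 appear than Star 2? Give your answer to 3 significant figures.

Δm = 2.3 − (8.8) = -6.5
Flux ratio = 10^(−0.4 Δm) = 10^(−0.4 × -6.5) = 10^2.600 = 398.1

398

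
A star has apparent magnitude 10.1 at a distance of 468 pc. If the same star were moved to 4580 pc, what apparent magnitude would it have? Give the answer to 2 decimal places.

Flux ∝ 1/d², so Δm = 5 log₁₀(d₂/d₁) = 5 log₁₀(4580/468) = 4.953
m₂ = m₁ + Δm = 10.1 + (4.953) = 15.053

m ≈ 15.05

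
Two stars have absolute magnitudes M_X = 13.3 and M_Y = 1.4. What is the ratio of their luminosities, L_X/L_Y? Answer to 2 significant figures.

L_X/L_Y ≈ 1.7×10^-5

ΔM = M_X − M_Y = 11.9
L_X/L_Y = 10^(−0.4 ΔM) = 10^-4.760 = 1.738×10^-5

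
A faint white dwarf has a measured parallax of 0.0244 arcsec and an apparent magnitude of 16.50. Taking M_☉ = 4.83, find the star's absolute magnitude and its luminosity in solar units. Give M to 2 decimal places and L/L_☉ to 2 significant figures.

M ≈ 13.44; L/L_☉ ≈ 3.6×10^-4

d = 1/p = 1/0.0244″ = 40.98 pc
M = m − 5 log₁₀ d + 5 = 16.50 − 5·1.6126 + 5 = 13.437
M − M_☉ = 13.437 − 4.83 = 8.607
L/L_☉ = 10^(−0.4 × 8.607) = 3.608×10^-4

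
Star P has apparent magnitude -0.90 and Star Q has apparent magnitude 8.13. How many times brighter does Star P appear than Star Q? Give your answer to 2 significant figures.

4100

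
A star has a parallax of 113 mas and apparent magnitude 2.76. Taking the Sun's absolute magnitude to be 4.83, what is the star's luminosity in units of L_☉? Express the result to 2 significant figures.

L/L_☉ ≈ 5.3

d = 1/p = 1000/113 mas = 8.850 pc
M = m − 5 log₁₀ d + 5 = 2.76 − 5·0.9469 + 5 = 3.025
M − M_☉ = 3.025 − 4.83 = -1.805
L/L_☉ = 10^(−0.4 × -1.805) = 5.270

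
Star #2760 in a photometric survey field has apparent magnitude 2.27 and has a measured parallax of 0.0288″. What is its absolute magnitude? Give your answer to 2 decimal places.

M ≈ -0.43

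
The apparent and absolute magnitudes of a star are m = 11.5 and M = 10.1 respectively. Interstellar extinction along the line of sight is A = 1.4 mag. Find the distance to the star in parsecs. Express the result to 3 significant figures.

m − M = 5 log₁₀(d/10 pc) + A  ⇒  11.5 − (10.1) − 1.4 = 5 log₁₀(d/10)
0.000 = 5 log₁₀(d/10)
log₁₀ d = (m − M − A)/5 + 1 = 1.0000
d = 10^1.0000 = 10.00 pc

d ≈ 10.0 pc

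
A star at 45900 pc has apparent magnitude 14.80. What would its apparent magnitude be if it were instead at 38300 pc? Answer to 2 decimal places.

m ≈ 14.41

Flux ∝ 1/d², so Δm = 5 log₁₀(d₂/d₁) = 5 log₁₀(38300/45900) = -0.393
m₂ = m₁ + Δm = 14.80 + (-0.393) = 14.407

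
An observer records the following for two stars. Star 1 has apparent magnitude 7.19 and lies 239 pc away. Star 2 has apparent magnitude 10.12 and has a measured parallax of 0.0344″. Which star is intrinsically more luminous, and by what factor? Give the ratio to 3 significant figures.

Star 1: M = m − 5 log₁₀ d + 5 = 7.19 − 5·2.3784 + 5 = 0.298
Star 2: d = 1/p = 1/0.0344″ = 29.07 pc
Star 2: M = m − 5 log₁₀ d + 5 = 10.12 − 5·1.4634 + 5 = 7.803
ΔM = M_1 − M_2 = 0.298 − (7.803) = -7.505; smaller M is more luminous → Star 1.
L ratio = 10^(0.4 |ΔM|) = 10^3.002 = 1004

Star 1 is more luminous, by a factor of 1000.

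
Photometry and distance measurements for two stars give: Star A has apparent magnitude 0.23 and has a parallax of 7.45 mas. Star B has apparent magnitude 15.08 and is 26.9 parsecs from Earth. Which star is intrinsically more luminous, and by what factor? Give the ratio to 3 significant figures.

Star A: p = 7.45 mas = 7.45×10^-3″ → d = 1/p = 134.2 pc
Star A: M = m − 5 log₁₀ d + 5 = 0.23 − 5·2.1278 + 5 = -5.409
Star B: M = m − 5 log₁₀ d + 5 = 15.08 − 5·1.4298 + 5 = 12.931
ΔM = M_A − M_B = -5.409 − (12.931) = -18.340; smaller M is more luminous → Star A.
L ratio = 10^(0.4 |ΔM|) = 10^7.336 = 2.169×10^7

Star A is more luminous, by a factor of 2.17×10^7.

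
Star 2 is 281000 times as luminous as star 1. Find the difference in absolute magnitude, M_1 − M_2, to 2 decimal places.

M_1 − M_2 ≈ 13.62

Pogson: ΔM = −2.5 log₁₀(ratio) = −2.5 log₁₀(281000) = −2.5 × 5.4487 = -13.622
Star 2 is brighter so has the smaller magnitude: M_1 − M_2 is positive.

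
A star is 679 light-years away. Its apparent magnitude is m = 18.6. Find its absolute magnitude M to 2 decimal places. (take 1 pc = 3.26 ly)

d = 679 ly / 3.26 = 208.3 pc
5 log₁₀(d/10 pc) = 5 log₁₀(208.3) − 5 = 6.593
M = m − 5 log₁₀(d/10) = 18.6 − 6.593 = 12.007

M ≈ 12.01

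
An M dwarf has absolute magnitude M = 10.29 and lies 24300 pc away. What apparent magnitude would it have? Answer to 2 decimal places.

m = M + 5 log₁₀ d − 5 = 10.29 + 5·4.3856 − 5 = 27.218

m ≈ 27.22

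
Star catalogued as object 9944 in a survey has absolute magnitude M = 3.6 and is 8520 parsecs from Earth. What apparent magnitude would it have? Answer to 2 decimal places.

m ≈ 18.25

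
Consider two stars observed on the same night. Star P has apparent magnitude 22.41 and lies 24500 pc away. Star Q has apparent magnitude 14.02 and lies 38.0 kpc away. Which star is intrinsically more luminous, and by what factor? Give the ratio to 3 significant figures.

Star P: M = m − 5 log₁₀ d + 5 = 22.41 − 5·4.3892 + 5 = 5.464
Star Q: d = 38.0 kpc = 38000 pc
Star Q: M = m − 5 log₁₀ d + 5 = 14.02 − 5·4.5798 + 5 = -3.879
ΔM = M_P − M_Q = 5.464 − (-3.879) = 9.343; smaller M is more luminous → Star Q.
L ratio = 10^(0.4 |ΔM|) = 10^3.737 = 5461

Star Q is more luminous, by a factor of 5460.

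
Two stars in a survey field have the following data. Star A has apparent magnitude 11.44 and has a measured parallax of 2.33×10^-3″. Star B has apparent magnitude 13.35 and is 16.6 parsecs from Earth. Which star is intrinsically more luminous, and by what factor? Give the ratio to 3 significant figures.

Star A is more luminous, by a factor of 3880.

Star A: d = 1/p = 1/2.33×10^-3″ = 429.2 pc
Star A: M = m − 5 log₁₀ d + 5 = 11.44 − 5·2.6326 + 5 = 3.277
Star B: M = m − 5 log₁₀ d + 5 = 13.35 − 5·1.2201 + 5 = 12.249
ΔM = M_A − M_B = 3.277 − (12.249) = -8.973; smaller M is more luminous → Star A.
L ratio = 10^(0.4 |ΔM|) = 10^3.589 = 3882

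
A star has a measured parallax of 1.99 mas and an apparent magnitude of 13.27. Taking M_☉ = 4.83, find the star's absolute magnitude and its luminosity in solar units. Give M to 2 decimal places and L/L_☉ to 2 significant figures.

d = 1/p = 1000/1.99 mas = 502.5 pc
M = m − 5 log₁₀ d + 5 = 13.27 − 5·2.7011 + 5 = 4.764
M − M_☉ = 4.764 − 4.83 = -0.066
L/L_☉ = 10^(−0.4 × -0.066) = 1.062

M ≈ 4.76; L/L_☉ ≈ 1.1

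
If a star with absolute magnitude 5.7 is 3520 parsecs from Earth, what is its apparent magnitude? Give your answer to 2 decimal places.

m ≈ 18.43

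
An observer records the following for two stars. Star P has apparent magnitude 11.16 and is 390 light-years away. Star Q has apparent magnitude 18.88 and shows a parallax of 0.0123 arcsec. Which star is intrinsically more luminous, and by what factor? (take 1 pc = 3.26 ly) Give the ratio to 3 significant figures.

Star P: d = 390 ly / 3.26 = 119.6 pc
Star P: M = m − 5 log₁₀ d + 5 = 11.16 − 5·2.0778 + 5 = 5.771
Star Q: d = 1/p = 1/0.0123″ = 81.30 pc
Star Q: M = m − 5 log₁₀ d + 5 = 18.88 − 5·1.9101 + 5 = 14.330
ΔM = M_P − M_Q = 5.771 − (14.330) = -8.559; smaller M is more luminous → Star P.
L ratio = 10^(0.4 |ΔM|) = 10^3.424 = 2652

Star P is more luminous, by a factor of 2650.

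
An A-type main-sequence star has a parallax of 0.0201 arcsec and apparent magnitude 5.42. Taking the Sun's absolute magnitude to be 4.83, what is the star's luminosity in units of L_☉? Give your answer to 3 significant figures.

d = 1/p = 1/0.0201″ = 49.75 pc
M = m − 5 log₁₀ d + 5 = 5.42 − 5·1.6968 + 5 = 1.936
M − M_☉ = 1.936 − 4.83 = -2.894
L/L_☉ = 10^(−0.4 × -2.894) = 14.38

L/L_☉ ≈ 14.4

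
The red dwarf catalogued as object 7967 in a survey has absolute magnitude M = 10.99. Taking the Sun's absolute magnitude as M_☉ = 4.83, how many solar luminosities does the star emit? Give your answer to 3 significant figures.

L/L_☉ ≈ 3.44×10^-3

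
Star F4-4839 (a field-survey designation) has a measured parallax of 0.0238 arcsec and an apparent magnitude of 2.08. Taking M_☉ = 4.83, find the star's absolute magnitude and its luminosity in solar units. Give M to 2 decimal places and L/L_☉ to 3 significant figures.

d = 1/p = 1/0.0238″ = 42.02 pc
M = m − 5 log₁₀ d + 5 = 2.08 − 5·1.6234 + 5 = -1.037
M − M_☉ = -1.037 − 4.83 = -5.867
L/L_☉ = 10^(−0.4 × -5.867) = 222.3

M ≈ -1.04; L/L_☉ ≈ 222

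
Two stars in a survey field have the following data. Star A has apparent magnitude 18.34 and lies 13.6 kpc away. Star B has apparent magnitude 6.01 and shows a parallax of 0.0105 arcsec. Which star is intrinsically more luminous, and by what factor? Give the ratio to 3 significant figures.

Star B is more luminous, by a factor of 4.19.

Star A: d = 13.6 kpc = 13600 pc
Star A: M = m − 5 log₁₀ d + 5 = 18.34 − 5·4.1335 + 5 = 2.672
Star B: d = 1/p = 1/0.0105″ = 95.24 pc
Star B: M = m − 5 log₁₀ d + 5 = 6.01 − 5·1.9788 + 5 = 1.116
ΔM = M_A − M_B = 2.672 − (1.116) = 1.556; smaller M is more luminous → Star B.
L ratio = 10^(0.4 |ΔM|) = 10^0.623 = 4.193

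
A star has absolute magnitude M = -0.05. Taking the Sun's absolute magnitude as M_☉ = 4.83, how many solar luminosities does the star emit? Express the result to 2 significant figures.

L/L_☉ ≈ 90

M − M_☉ = -0.05 − 4.83 = -4.880
L/L_☉ = 10^(−0.4 (M − M_☉)) = 10^1.952 = 89.54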